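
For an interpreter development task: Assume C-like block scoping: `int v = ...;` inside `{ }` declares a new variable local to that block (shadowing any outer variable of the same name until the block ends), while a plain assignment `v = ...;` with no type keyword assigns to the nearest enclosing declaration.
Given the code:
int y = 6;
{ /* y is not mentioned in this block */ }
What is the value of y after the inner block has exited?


Analyzing scoping rules:
Outer scope: declares y = 6
Inner block: y is neither redeclared nor assigned -> unchanged
After the block -> 6
Result: 6

6


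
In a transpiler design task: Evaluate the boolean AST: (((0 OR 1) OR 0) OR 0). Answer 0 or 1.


Step 1: Evaluate inner node
  0 OR 1 = 1
Step 2: Evaluate next node
  1 OR 0 = 1
Step 3: Evaluate root node
  1 OR 0 = 1

1


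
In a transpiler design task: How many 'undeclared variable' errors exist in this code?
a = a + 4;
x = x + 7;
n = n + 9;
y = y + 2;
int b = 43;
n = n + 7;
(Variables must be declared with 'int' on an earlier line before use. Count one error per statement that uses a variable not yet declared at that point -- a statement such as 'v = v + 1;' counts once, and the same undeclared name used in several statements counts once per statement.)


Scanning code line by line:
  Line 1: use 'a' -> ERROR (undeclared)
  Line 2: use 'x' -> ERROR (undeclared)
  Line 3: use 'n' -> ERROR (undeclared)
  Line 4: use 'y' -> ERROR (undeclared)
  Line 5: declare 'b' -> declared = ['b']
  Line 6: use 'n' -> ERROR (undeclared)
Total undeclared variable errors: 5

5


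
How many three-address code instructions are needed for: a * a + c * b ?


Expression: a * a + c * b
Generating three-address code (respecting * over +/- precedence):
  Instruction 1: t1 = a * a
  Instruction 2: t2 = c * b
  Instruction 3: t3 = t1 + t2
Total instructions: 3

3


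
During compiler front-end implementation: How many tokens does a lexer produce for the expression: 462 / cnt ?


Scanning '462 / cnt'
Token 1: '462' -> integer_literal
Token 2: '/' -> operator
Token 3: 'cnt' -> identifier
Total tokens: 3

3


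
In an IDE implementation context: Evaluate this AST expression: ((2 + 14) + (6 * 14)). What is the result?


Expression: ((2 + 14) + (6 * 14))
Evaluating step by step:
  2 + 14 = 16
  6 * 14 = 84
  16 + 84 = 100
Result: 100

100


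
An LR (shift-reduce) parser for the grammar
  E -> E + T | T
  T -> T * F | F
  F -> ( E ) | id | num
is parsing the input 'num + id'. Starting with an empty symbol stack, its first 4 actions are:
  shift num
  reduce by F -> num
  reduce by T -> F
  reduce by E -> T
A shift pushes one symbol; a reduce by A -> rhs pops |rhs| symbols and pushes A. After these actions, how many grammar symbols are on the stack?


Tracking the symbol stack through each action:
  Action 1: shift 'num' : push -> stack = [num] (size 1)
  Action 2: reduce by F -> num : pop 1, push F -> stack = [F] (size 1)
  Action 3: reduce by T -> F : pop 1, push T -> stack = [T] (size 1)
  Action 4: reduce by E -> T : pop 1, push E -> stack = [E] (size 1)
Final stack size: 1

1


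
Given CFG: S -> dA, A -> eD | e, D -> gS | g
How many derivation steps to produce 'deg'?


Grammar: S -> dA, A -> eD | e, D -> gS | g
Deriving 'deg':
Step 1: S -> dA => dA
Step 2: A -> eD => deD
Step 3: D -> g => deg
Total derivation steps: 3

3


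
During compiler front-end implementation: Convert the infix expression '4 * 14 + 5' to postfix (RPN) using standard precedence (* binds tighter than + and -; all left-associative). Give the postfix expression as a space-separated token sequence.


Applying the shunting-yard algorithm:
  Operand 4 -> output
  Push '*' onto operator stack -> op-stack: [*]
  Operand 14 -> output
  See '+' (prec 1); top '*' (prec 2) >= it -> pop '*' to output
  Push '+' onto operator stack -> op-stack: [+]
  Operand 5 -> output
  End of input: pop '+' to output
Postfix result: 4 14 * 5 +

4 14 * 5 +


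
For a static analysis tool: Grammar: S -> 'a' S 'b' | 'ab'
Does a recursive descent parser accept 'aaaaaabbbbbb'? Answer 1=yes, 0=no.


Grammar accepts strings of the form a^n b^n (n >= 1)
Word: 'aaaaaabbbbbb'
Counting: 6 a's and 6 b's
Check: 6 == 6? Yes
Derivation (S -> aSb applied 5 time(s), then S -> ab): S => aSb => aaSbb => aaaSbbb => aaaaSbbbb => aaaaaSbbbbb => aaaaaabbbbbb
Accepted

1


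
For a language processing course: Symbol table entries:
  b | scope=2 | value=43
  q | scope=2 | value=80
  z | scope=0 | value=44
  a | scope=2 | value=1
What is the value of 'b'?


Searching symbol table for 'b':
  b | scope=2 | value=43 <- MATCH
  q | scope=2 | value=80
  z | scope=0 | value=44
  a | scope=2 | value=1
Found 'b' at scope 2 with value 43

43


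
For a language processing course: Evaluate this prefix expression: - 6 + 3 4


Parsing prefix expression: - 6 + 3 4
Step 1: Innermost operation '+ 3 4'
  3 + 4 = 7
Step 2: Outer operation '- 6 [7]'
  6 - 7 = -1

-1


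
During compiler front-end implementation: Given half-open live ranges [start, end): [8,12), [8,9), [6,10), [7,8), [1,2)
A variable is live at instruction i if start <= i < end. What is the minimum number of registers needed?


Live ranges:
  Var0: [8, 12)
  Var1: [8, 9)
  Var2: [6, 10)
  Var3: [7, 8)
  Var4: [1, 2)
Sweep-line events (position, delta, active):
  pos=1 start -> active=1
  pos=2 end -> active=0
  pos=6 start -> active=1
  pos=7 start -> active=2
  pos=8 end -> active=1
  pos=8 start -> active=2
  pos=8 start -> active=3
  pos=9 end -> active=2
  pos=10 end -> active=1
  pos=12 end -> active=0
Maximum simultaneous active: 3
Minimum registers needed: 3

3


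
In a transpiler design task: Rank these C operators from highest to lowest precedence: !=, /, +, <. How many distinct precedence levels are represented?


Looking up precedence for each operator:
  != -> precedence 3
  / -> precedence 6
  + -> precedence 5
  < -> precedence 4
Sorted highest to lowest: /, +, <, !=
Distinct precedence values: [6, 5, 4, 3]
Number of distinct levels: 4

4


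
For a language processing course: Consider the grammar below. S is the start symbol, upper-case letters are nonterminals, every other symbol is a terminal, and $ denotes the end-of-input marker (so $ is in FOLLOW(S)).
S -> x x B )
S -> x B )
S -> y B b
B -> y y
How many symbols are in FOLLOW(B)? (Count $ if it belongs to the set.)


S is the start symbol and does not occur in any rule body, so FOLLOW(S) = {$}.
Examining every occurrence of B in a rule body:
  S -> x x B ) : B is followed by terminal ')' -> add ')'
  S -> x B ) : B is followed by terminal ')' -> add ')' (already in the set)
  S -> y B b : B is followed by terminal 'b' -> add 'b'
  B -> y y : B does not occur in the body -> contributes nothing
FOLLOW(B) = {), b}
Count: 2

2


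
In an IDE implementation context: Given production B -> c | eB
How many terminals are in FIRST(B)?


Production: B -> c | eB
Examining each alternative for leading terminals:
  B -> c : first terminal = 'c'
  B -> eB : first terminal = 'e'
FIRST(B) = {c, e}
Count: 2

2


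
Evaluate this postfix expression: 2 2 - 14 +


Processing tokens left to right:
Push 2, Push 2
Pop 2 and 2, compute 2 - 2 = 0, push 0
Push 14
Pop 0 and 14, compute 0 + 14 = 14, push 14
Stack result: 14

14


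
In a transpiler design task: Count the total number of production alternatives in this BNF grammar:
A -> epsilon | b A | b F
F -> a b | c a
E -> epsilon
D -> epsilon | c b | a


Counting alternatives per rule:
  A: 3 alternative(s)
  F: 2 alternative(s)
  E: 1 alternative(s)
  D: 3 alternative(s)
Sum: 3 + 2 + 1 + 3 = 9

9


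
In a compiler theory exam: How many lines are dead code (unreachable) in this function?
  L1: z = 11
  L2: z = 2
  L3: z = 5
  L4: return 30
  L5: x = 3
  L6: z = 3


Analyzing control flow:
  L1: reachable (before return)
  L2: reachable (before return)
  L3: reachable (before return)
  L4: reachable (return statement)
  L5: DEAD (after return at L4)
  L6: DEAD (after return at L4)
Return at L4, total lines = 6
Dead lines: L5 through L6
Count: 2

2


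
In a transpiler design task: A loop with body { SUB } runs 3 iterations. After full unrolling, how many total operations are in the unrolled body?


Loop body operations: SUB (1 op per iteration)
Unrolling 3 iterations:
  Iteration 1: SUB (1 ops)
  Iteration 2: SUB (1 ops)
  Iteration 3: SUB (1 ops)
Total: 3 iterations * 1 ops/iter = 3 operations

3


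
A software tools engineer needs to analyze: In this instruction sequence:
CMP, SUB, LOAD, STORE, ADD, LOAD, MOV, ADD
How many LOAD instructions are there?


Scanning instruction sequence for LOAD:
  Position 1: CMP
  Position 2: SUB
  Position 3: LOAD <- MATCH
  Position 4: STORE
  Position 5: ADD
  Position 6: LOAD <- MATCH
  Position 7: MOV
  Position 8: ADD
Matches at positions: [3, 6]
Total LOAD count: 2

2


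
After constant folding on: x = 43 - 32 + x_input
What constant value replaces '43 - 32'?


Identifying constant sub-expression:
  Original: x = 43 - 32 + x_input
  43 and 32 are both compile-time constants
  Evaluating: 43 - 32 = 11
  After folding: x = 11 + x_input

11


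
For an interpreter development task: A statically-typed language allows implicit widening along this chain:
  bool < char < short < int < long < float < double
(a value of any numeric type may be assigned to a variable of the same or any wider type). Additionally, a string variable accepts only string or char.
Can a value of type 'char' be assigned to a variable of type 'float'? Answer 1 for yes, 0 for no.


Target variable type: float
Source value type: char
Numeric ranks: char=1, float=5
Widening allowed iff rank(source) <= rank(target): 1 <= 5? Yes
Result: 1

1


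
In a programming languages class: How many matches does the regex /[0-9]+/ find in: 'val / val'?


Pattern: /[0-9]+/ (int literals)
Input: 'val / val'
Scanning for matches:
Total matches: 0

0


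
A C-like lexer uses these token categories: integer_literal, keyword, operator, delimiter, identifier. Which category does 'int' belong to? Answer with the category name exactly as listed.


Token: 'int'
Checking categories:
  identifier: no
  integer_literal: no
  operator: no
  keyword: YES
  delimiter: no
Category: keyword

keyword


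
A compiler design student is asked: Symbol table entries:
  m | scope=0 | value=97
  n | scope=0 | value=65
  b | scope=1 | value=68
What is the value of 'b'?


Searching symbol table for 'b':
  m | scope=0 | value=97
  n | scope=0 | value=65
  b | scope=1 | value=68 <- MATCH
Found 'b' at scope 1 with value 68

68


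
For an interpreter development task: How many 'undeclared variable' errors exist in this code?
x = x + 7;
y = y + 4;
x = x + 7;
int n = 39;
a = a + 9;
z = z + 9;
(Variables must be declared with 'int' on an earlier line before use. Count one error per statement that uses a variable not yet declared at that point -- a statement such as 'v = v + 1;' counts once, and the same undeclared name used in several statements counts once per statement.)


Scanning code line by line:
  Line 1: use 'x' -> ERROR (undeclared)
  Line 2: use 'y' -> ERROR (undeclared)
  Line 3: use 'x' -> ERROR (undeclared)
  Line 4: declare 'n' -> declared = ['n']
  Line 5: use 'a' -> ERROR (undeclared)
  Line 6: use 'z' -> ERROR (undeclared)
Total undeclared variable errors: 5

5


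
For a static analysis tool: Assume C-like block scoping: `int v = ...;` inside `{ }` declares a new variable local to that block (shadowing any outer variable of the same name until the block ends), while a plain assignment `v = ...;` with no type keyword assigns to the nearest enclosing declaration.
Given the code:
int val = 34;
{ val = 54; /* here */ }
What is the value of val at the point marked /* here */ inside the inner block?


Analyzing scoping rules:
Outer scope: declares val = 34
Inner block: 'val = 54;' has no type keyword, so it is an assignment to the outer val (no shadowing)
Inside the block, after the assignment -> 54
Result: 54

54


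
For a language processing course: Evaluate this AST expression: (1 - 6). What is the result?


Expression: (1 - 6)
Evaluating step by step:
  1 - 6 = -5
Result: -5

-5


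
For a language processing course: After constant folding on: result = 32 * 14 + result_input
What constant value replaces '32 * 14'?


Identifying constant sub-expression:
  Original: result = 32 * 14 + result_input
  32 and 14 are both compile-time constants
  Evaluating: 32 * 14 = 448
  After folding: result = 448 + result_input

448


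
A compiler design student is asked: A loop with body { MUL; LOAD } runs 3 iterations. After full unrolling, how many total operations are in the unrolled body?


Loop body operations: MUL, LOAD (2 ops per iteration)
Unrolling 3 iterations:
  Iteration 1: MUL, LOAD (2 ops)
  Iteration 2: MUL, LOAD (2 ops)
  Iteration 3: MUL, LOAD (2 ops)
Total: 3 iterations * 2 ops/iter = 6 operations

6


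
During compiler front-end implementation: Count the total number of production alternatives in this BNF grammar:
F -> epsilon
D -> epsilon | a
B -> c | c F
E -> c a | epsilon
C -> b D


Counting alternatives per rule:
  F: 1 alternative(s)
  D: 2 alternative(s)
  B: 2 alternative(s)
  E: 2 alternative(s)
  C: 1 alternative(s)
Sum: 1 + 2 + 2 + 2 + 1 = 8

8


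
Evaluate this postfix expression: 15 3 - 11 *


Processing tokens left to right:
Push 15, Push 3
Pop 15 and 3, compute 15 - 3 = 12, push 12
Push 11
Pop 12 and 11, compute 12 * 11 = 132, push 132
Stack result: 132

132


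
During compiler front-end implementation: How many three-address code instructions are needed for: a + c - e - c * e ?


Expression: a + c - e - c * e
Generating three-address code (respecting * over +/- precedence):
  Instruction 1: t1 = c * e
  Instruction 2: t2 = a + c
  Instruction 3: t3 = t2 - e
  Instruction 4: t4 = t3 - t1
Total instructions: 4

4


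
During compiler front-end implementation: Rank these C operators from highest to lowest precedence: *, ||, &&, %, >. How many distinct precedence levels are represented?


Looking up precedence for each operator:
  * -> precedence 6
  || -> precedence 1
  && -> precedence 2
  % -> precedence 6
  > -> precedence 4
Sorted highest to lowest: *, %, >, &&, ||
Distinct precedence values: [6, 4, 2, 1]
Number of distinct levels: 4

4


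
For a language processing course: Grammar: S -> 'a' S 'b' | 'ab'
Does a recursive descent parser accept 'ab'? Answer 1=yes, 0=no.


Grammar accepts strings of the form a^n b^n (n >= 1)
Word: 'ab'
Counting: 1 a's and 1 b's
Check: 1 == 1? Yes
Derivation (S -> aSb applied 0 time(s), then S -> ab): S => ab
Accepted

1


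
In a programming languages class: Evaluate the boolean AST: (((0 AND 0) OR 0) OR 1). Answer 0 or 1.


Step 1: Evaluate inner node
  0 AND 0 = 0
Step 2: Evaluate next node
  0 OR 0 = 0
Step 3: Evaluate root node
  0 OR 1 = 1

1


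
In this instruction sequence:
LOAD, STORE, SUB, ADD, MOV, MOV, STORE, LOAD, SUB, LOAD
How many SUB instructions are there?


Scanning instruction sequence for SUB:
  Position 1: LOAD
  Position 2: STORE
  Position 3: SUB <- MATCH
  Position 4: ADD
  Position 5: MOV
  Position 6: MOV
  Position 7: STORE
  Position 8: LOAD
  Position 9: SUB <- MATCH
  Position 10: LOAD
Matches at positions: [3, 9]
Total SUB count: 2

2


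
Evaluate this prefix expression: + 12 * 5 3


Parsing prefix expression: + 12 * 5 3
Step 1: Innermost operation '* 5 3'
  5 * 3 = 15
Step 2: Outer operation '+ 12 [15]'
  12 + 15 = 27

27


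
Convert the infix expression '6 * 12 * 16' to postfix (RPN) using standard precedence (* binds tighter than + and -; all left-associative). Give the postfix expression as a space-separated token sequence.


Applying the shunting-yard algorithm:
  Operand 6 -> output
  Push '*' onto operator stack -> op-stack: [*]
  Operand 12 -> output
  See '*' (prec 2); top '*' (prec 2) >= it -> pop '*' to output
  Push '*' onto operator stack -> op-stack: [*]
  Operand 16 -> output
  End of input: pop '*' to output
Postfix result: 6 12 * 16 *

6 12 * 16 *


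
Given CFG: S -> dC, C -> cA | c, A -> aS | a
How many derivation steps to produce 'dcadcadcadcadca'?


Grammar: S -> dC, C -> cA | c, A -> aS | a
Deriving 'dcadcadcadcadca':
Step 1: S -> dC => dC
Step 2: C -> cA => dcA
Step 3: A -> aS => dcaS
Step 4: S -> dC => dcadC
Step 5: C -> cA => dcadcA
Step 6: A -> aS => dcadcaS
Step 7: S -> dC => dcadcadC
Step 8: C -> cA => dcadcadcA
Step 9: A -> aS => dcadcadcaS
Step 10: S -> dC => dcadcadcadC
Step 11: C -> cA => dcadcadcadcA
Step 12: A -> aS => dcadcadcadcaS
Step 13: S -> dC => dcadcadcadcadC
Step 14: C -> cA => dcadcadcadcadcA
Step 15: A -> a => dcadcadcadcadca
Total derivation steps: 15

15


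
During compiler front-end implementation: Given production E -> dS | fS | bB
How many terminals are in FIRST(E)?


Production: E -> dS | fS | bB
Examining each alternative for leading terminals:
  E -> dS : first terminal = 'd'
  E -> fS : first terminal = 'f'
  E -> bB : first terminal = 'b'
FIRST(E) = {b, d, f}
Count: 3

3


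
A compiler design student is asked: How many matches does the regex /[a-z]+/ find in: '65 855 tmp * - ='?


Pattern: /[a-z]+/ (identifiers)
Input: '65 855 tmp * - ='
Scanning for matches:
  Match 1: 'tmp'
Total matches: 1

1


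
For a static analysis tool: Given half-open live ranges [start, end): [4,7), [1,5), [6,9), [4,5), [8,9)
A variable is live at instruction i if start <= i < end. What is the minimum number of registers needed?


Live ranges:
  Var0: [4, 7)
  Var1: [1, 5)
  Var2: [6, 9)
  Var3: [4, 5)
  Var4: [8, 9)
Sweep-line events (position, delta, active):
  pos=1 start -> active=1
  pos=4 start -> active=2
  pos=4 start -> active=3
  pos=5 end -> active=2
  pos=5 end -> active=1
  pos=6 start -> active=2
  pos=7 end -> active=1
  pos=8 start -> active=2
  pos=9 end -> active=1
  pos=9 end -> active=0
Maximum simultaneous active: 3
Minimum registers needed: 3

3


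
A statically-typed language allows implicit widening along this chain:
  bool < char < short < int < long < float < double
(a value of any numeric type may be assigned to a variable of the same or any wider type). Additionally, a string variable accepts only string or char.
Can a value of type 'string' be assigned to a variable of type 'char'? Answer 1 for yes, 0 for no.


Target variable type: char
Source value type: string
Rule: string cannot widen to any numeric type
Result: 0

0


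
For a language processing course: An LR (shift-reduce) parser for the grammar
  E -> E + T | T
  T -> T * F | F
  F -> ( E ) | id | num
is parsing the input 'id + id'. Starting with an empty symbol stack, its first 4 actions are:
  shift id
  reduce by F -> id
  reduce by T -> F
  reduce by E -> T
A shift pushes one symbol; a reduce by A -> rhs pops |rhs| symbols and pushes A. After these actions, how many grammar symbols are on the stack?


Tracking the symbol stack through each action:
  Action 1: shift 'id' : push -> stack = [id] (size 1)
  Action 2: reduce by F -> id : pop 1, push F -> stack = [F] (size 1)
  Action 3: reduce by T -> F : pop 1, push T -> stack = [T] (size 1)
  Action 4: reduce by E -> T : pop 1, push E -> stack = [E] (size 1)
Final stack size: 1

1


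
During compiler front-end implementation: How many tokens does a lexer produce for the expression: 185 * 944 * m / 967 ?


Scanning '185 * 944 * m / 967'
Token 1: '185' -> integer_literal
Token 2: '*' -> operator
Token 3: '944' -> integer_literal
Token 4: '*' -> operator
Token 5: 'm' -> identifier
Token 6: '/' -> operator
Token 7: '967' -> integer_literal
Total tokens: 7

7


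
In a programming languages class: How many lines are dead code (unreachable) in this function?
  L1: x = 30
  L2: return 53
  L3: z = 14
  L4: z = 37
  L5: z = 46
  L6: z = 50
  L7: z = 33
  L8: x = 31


Analyzing control flow:
  L1: reachable (before return)
  L2: reachable (return statement)
  L3: DEAD (after return at L2)
  L4: DEAD (after return at L2)
  L5: DEAD (after return at L2)
  L6: DEAD (after return at L2)
  L7: DEAD (after return at L2)
  L8: DEAD (after return at L2)
Return at L2, total lines = 8
Dead lines: L3 through L8
Count: 6

6


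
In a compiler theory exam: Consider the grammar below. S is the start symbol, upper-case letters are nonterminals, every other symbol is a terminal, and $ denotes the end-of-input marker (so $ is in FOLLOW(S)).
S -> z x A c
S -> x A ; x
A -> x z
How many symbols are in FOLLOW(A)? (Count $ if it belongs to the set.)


S is the start symbol and does not occur in any rule body, so FOLLOW(S) = {$}.
Examining every occurrence of A in a rule body:
  S -> z x A c : A is followed by terminal 'c' -> add 'c'
  S -> x A ; x : A is followed by terminal ';' -> add ';'
  A -> x z : A does not occur in the body -> contributes nothing
FOLLOW(A) = {;, c}
Count: 2

2


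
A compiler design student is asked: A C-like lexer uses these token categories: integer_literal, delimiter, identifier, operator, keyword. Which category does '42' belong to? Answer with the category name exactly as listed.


Token: '42'
Checking categories:
  identifier: no
  integer_literal: YES
  operator: no
  keyword: no
  delimiter: no
Category: integer_literal

integer_literal


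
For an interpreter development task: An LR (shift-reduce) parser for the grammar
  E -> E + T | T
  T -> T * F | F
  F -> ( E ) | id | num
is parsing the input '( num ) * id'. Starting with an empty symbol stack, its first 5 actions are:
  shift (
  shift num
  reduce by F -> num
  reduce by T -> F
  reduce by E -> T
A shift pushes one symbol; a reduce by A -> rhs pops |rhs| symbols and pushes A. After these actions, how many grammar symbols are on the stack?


Tracking the symbol stack through each action:
  Action 1: shift '(' : push -> stack = [(] (size 1)
  Action 2: shift 'num' : push -> stack = [(, num] (size 2)
  Action 3: reduce by F -> num : pop 1, push F -> stack = [(, F] (size 2)
  Action 4: reduce by T -> F : pop 1, push T -> stack = [(, T] (size 2)
  Action 5: reduce by E -> T : pop 1, push E -> stack = [(, E] (size 2)
Final stack size: 2

2


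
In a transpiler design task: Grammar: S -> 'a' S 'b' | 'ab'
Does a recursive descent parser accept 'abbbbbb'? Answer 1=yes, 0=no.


Grammar accepts strings of the form a^n b^n (n >= 1)
Word: 'abbbbbb'
Counting: 1 a's and 6 b's
Check: 1 == 6? No
Mismatch: a-count != b-count
Rejected

0


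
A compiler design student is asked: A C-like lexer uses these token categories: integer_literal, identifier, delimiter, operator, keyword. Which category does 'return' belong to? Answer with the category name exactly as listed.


Token: 'return'
Checking categories:
  identifier: no
  integer_literal: no
  operator: no
  keyword: YES
  delimiter: no
Category: keyword

keyword


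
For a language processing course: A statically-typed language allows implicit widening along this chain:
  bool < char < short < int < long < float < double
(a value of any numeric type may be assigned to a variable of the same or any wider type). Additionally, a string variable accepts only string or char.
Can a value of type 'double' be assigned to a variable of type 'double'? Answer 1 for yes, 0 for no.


Target variable type: double
Source value type: double
Numeric ranks: double=6, double=6
Widening allowed iff rank(source) <= rank(target): 6 <= 6? Yes
Result: 1

1


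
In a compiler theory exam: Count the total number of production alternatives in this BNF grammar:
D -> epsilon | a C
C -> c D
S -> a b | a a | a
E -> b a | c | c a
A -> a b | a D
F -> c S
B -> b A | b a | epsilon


Counting alternatives per rule:
  D: 2 alternative(s)
  C: 1 alternative(s)
  S: 3 alternative(s)
  E: 3 alternative(s)
  A: 2 alternative(s)
  F: 1 alternative(s)
  B: 3 alternative(s)
Sum: 2 + 1 + 3 + 3 + 2 + 1 + 3 = 15

15


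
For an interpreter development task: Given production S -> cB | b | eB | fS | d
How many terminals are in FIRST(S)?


Production: S -> cB | b | eB | fS | d
Examining each alternative for leading terminals:
  S -> cB : first terminal = 'c'
  S -> b : first terminal = 'b'
  S -> eB : first terminal = 'e'
  S -> fS : first terminal = 'f'
  S -> d : first terminal = 'd'
FIRST(S) = {b, c, d, e, f}
Count: 5

5


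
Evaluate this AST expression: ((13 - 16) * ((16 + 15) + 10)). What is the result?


Expression: ((13 - 16) * ((16 + 15) + 10))
Evaluating step by step:
  13 - 16 = -3
  16 + 15 = 31
  31 + 10 = 41
  -3 * 41 = -123
Result: -123

-123


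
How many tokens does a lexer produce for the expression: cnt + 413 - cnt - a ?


Scanning 'cnt + 413 - cnt - a'
Token 1: 'cnt' -> identifier
Token 2: '+' -> operator
Token 3: '413' -> integer_literal
Token 4: '-' -> operator
Token 5: 'cnt' -> identifier
Token 6: '-' -> operator
Token 7: 'a' -> identifier
Total tokens: 7

7


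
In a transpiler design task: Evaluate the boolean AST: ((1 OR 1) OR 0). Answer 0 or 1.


Step 1: Evaluate inner node
  1 OR 1 = 1
Step 2: Evaluate root node
  1 OR 0 = 1

1


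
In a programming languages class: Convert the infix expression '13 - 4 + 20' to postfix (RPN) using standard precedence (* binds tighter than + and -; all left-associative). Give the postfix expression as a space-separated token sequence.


Applying the shunting-yard algorithm:
  Operand 13 -> output
  Push '-' onto operator stack -> op-stack: [-]
  Operand 4 -> output
  See '+' (prec 1); top '-' (prec 1) >= it -> pop '-' to output
  Push '+' onto operator stack -> op-stack: [+]
  Operand 20 -> output
  End of input: pop '+' to output
Postfix result: 13 4 - 20 +

13 4 - 20 +


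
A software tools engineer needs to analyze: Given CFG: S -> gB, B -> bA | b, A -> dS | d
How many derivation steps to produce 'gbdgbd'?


Grammar: S -> gB, B -> bA | b, A -> dS | d
Deriving 'gbdgbd':
Step 1: S -> gB => gB
Step 2: B -> bA => gbA
Step 3: A -> dS => gbdS
Step 4: S -> gB => gbdgB
Step 5: B -> bA => gbdgbA
Step 6: A -> d => gbdgbd
Total derivation steps: 6

6


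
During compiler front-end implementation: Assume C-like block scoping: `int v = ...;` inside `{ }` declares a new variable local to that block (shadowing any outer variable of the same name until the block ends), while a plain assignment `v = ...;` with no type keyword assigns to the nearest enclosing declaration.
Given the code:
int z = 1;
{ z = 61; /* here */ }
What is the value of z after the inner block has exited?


Analyzing scoping rules:
Outer scope: declares z = 1
Inner block: 'z = 61;' has no type keyword, so it is an assignment to the outer z (no shadowing)
The assignment changed the outer variable itself, so the new value persists after the block -> 61
Result: 61

61


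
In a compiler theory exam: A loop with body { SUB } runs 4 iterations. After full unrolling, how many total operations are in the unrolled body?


Loop body operations: SUB (1 op per iteration)
Unrolling 4 iterations:
  Iteration 1: SUB (1 ops)
  Iteration 2: SUB (1 ops)
  Iteration 3: SUB (1 ops)
  Iteration 4: SUB (1 ops)
Total: 4 iterations * 1 ops/iter = 4 operations

4


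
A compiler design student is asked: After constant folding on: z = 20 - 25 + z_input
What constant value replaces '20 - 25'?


Identifying constant sub-expression:
  Original: z = 20 - 25 + z_input
  20 and 25 are both compile-time constants
  Evaluating: 20 - 25 = -5
  After folding: z = -5 + z_input

-5


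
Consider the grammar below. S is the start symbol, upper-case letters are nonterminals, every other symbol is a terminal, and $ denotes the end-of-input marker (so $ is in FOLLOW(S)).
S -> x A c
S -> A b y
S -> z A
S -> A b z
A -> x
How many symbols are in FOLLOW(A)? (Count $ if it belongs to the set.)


S is the start symbol and does not occur in any rule body, so FOLLOW(S) = {$}.
Examining every occurrence of A in a rule body:
  S -> x A c : A is followed by terminal 'c' -> add 'c'
  S -> A b y : A is followed by terminal 'b' -> add 'b'
  S -> z A : A is at the right end -> add FOLLOW(S) = {$}
  S -> A b z : A is followed by terminal 'b' -> add 'b' (already in the set)
  A -> x : A does not occur in the body -> contributes nothing
FOLLOW(A) = {b, c, $}
Count: 3

3


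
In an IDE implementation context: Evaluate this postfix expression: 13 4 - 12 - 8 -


Processing tokens left to right:
Push 13, Push 4
Pop 13 and 4, compute 13 - 4 = 9, push 9
Push 12
Pop 9 and 12, compute 9 - 12 = -3, push -3
Push 8
Pop -3 and 8, compute -3 - 8 = -11, push -11
Stack result: -11

-11


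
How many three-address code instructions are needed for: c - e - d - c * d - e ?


Expression: c - e - d - c * d - e
Generating three-address code (respecting * over +/- precedence):
  Instruction 1: t1 = c * d
  Instruction 2: t2 = c - e
  Instruction 3: t3 = t2 - d
  Instruction 4: t4 = t3 - t1
  Instruction 5: t5 = t4 - e
Total instructions: 5

5


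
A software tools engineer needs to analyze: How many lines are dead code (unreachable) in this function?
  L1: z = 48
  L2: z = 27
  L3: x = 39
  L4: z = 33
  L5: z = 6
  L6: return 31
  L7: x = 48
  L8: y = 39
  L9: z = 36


Analyzing control flow:
  L1: reachable (before return)
  L2: reachable (before return)
  L3: reachable (before return)
  L4: reachable (before return)
  L5: reachable (before return)
  L6: reachable (return statement)
  L7: DEAD (after return at L6)
  L8: DEAD (after return at L6)
  L9: DEAD (after return at L6)
Return at L6, total lines = 9
Dead lines: L7 through L9
Count: 3

3


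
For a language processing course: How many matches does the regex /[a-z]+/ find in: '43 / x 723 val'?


Pattern: /[a-z]+/ (identifiers)
Input: '43 / x 723 val'
Scanning for matches:
  Match 1: 'x'
  Match 2: 'val'
Total matches: 2

2


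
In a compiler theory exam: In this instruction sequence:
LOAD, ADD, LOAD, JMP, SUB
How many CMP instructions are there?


Scanning instruction sequence for CMP:
  Position 1: LOAD
  Position 2: ADD
  Position 3: LOAD
  Position 4: JMP
  Position 5: SUB
Matches at positions: []
Total CMP count: 0

0


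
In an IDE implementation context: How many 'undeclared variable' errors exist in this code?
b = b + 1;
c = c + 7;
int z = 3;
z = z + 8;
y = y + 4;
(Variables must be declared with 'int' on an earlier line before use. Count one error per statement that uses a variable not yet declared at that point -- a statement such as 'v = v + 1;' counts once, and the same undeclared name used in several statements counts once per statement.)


Scanning code line by line:
  Line 1: use 'b' -> ERROR (undeclared)
  Line 2: use 'c' -> ERROR (undeclared)
  Line 3: declare 'z' -> declared = ['z']
  Line 4: use 'z' -> OK (declared)
  Line 5: use 'y' -> ERROR (undeclared)
Total undeclared variable errors: 3

3


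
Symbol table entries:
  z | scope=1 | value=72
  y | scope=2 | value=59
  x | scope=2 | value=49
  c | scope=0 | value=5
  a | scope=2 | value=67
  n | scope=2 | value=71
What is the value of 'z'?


Searching symbol table for 'z':
  z | scope=1 | value=72 <- MATCH
  y | scope=2 | value=59
  x | scope=2 | value=49
  c | scope=0 | value=5
  a | scope=2 | value=67
  n | scope=2 | value=71
Found 'z' at scope 1 with value 72

72


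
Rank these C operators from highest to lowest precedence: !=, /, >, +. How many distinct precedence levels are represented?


Looking up precedence for each operator:
  != -> precedence 3
  / -> precedence 6
  > -> precedence 4
  + -> precedence 5
Sorted highest to lowest: /, +, >, !=
Distinct precedence values: [6, 5, 4, 3]
Number of distinct levels: 4

4


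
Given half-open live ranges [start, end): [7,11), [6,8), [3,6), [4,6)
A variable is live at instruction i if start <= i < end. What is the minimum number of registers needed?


Live ranges:
  Var0: [7, 11)
  Var1: [6, 8)
  Var2: [3, 6)
  Var3: [4, 6)
Sweep-line events (position, delta, active):
  pos=3 start -> active=1
  pos=4 start -> active=2
  pos=6 end -> active=1
  pos=6 end -> active=0
  pos=6 start -> active=1
  pos=7 start -> active=2
  pos=8 end -> active=1
  pos=11 end -> active=0
Maximum simultaneous active: 2
Minimum registers needed: 2

2


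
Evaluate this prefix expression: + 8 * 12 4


Parsing prefix expression: + 8 * 12 4
Step 1: Innermost operation '* 12 4'
  12 * 4 = 48
Step 2: Outer operation '+ 8 [48]'
  8 + 48 = 56

56


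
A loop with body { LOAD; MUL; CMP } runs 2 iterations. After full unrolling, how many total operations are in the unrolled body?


Loop body operations: LOAD, MUL, CMP (3 ops per iteration)
Unrolling 2 iterations:
  Iteration 1: LOAD, MUL, CMP (3 ops)
  Iteration 2: LOAD, MUL, CMP (3 ops)
Total: 2 iterations * 3 ops/iter = 6 operations

6


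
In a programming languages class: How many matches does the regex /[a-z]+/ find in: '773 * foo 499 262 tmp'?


Pattern: /[a-z]+/ (identifiers)
Input: '773 * foo 499 262 tmp'
Scanning for matches:
  Match 1: 'foo'
  Match 2: 'tmp'
Total matches: 2

2


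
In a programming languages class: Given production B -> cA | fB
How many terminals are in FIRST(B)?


Production: B -> cA | fB
Examining each alternative for leading terminals:
  B -> cA : first terminal = 'c'
  B -> fB : first terminal = 'f'
FIRST(B) = {c, f}
Count: 2

2


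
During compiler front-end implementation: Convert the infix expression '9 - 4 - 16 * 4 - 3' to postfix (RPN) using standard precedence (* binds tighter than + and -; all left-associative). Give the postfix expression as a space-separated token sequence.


Applying the shunting-yard algorithm:
  Operand 9 -> output
  Push '-' onto operator stack -> op-stack: [-]
  Operand 4 -> output
  See '-' (prec 1); top '-' (prec 1) >= it -> pop '-' to output
  Push '-' onto operator stack -> op-stack: [-]
  Operand 16 -> output
  Push '*' onto operator stack -> op-stack: [-, *]
  Operand 4 -> output
  See '-' (prec 1); top '*' (prec 2) >= it -> pop '*' to output
  See '-' (prec 1); top '-' (prec 1) >= it -> pop '-' to output
  Push '-' onto operator stack -> op-stack: [-]
  Operand 3 -> output
  End of input: pop '-' to output
Postfix result: 9 4 - 16 4 * - 3 -

9 4 - 16 4 * - 3 -


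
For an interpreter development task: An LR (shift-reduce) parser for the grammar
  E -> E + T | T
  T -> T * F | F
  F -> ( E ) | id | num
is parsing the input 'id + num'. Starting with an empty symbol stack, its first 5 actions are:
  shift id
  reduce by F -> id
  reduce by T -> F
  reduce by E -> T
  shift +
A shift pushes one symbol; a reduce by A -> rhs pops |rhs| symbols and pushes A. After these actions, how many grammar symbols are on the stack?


Tracking the symbol stack through each action:
  Action 1: shift 'id' : push -> stack = [id] (size 1)
  Action 2: reduce by F -> id : pop 1, push F -> stack = [F] (size 1)
  Action 3: reduce by T -> F : pop 1, push T -> stack = [T] (size 1)
  Action 4: reduce by E -> T : pop 1, push E -> stack = [E] (size 1)
  Action 5: shift '+' : push -> stack = [E, +] (size 2)
Final stack size: 2

2


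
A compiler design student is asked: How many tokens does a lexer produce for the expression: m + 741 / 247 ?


Scanning 'm + 741 / 247'
Token 1: 'm' -> identifier
Token 2: '+' -> operator
Token 3: '741' -> integer_literal
Token 4: '/' -> operator
Token 5: '247' -> integer_literal
Total tokens: 5

5


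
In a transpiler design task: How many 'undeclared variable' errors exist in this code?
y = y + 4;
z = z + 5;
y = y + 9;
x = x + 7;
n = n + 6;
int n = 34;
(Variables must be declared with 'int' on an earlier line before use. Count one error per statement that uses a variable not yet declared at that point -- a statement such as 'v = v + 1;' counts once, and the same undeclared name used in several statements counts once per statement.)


Scanning code line by line:
  Line 1: use 'y' -> ERROR (undeclared)
  Line 2: use 'z' -> ERROR (undeclared)
  Line 3: use 'y' -> ERROR (undeclared)
  Line 4: use 'x' -> ERROR (undeclared)
  Line 5: use 'n' -> ERROR (undeclared)
  Line 6: declare 'n' -> declared = ['n']
Total undeclared variable errors: 5

5


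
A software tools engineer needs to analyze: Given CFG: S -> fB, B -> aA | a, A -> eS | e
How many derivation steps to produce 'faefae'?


Grammar: S -> fB, B -> aA | a, A -> eS | e
Deriving 'faefae':
Step 1: S -> fB => fB
Step 2: B -> aA => faA
Step 3: A -> eS => faeS
Step 4: S -> fB => faefB
Step 5: B -> aA => faefaA
Step 6: A -> e => faefae
Total derivation steps: 6

6


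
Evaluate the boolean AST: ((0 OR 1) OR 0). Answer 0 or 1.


Step 1: Evaluate inner node
  0 OR 1 = 1
Step 2: Evaluate root node
  1 OR 0 = 1

1


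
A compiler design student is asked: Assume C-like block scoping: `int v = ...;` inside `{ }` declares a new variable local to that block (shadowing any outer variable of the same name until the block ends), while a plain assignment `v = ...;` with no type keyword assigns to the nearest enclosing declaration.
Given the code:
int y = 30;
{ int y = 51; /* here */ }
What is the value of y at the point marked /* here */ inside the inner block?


Analyzing scoping rules:
Outer scope: declares y = 30
Inner block: 'int y = 51;' declares a NEW y that shadows the outer one
Inside the block the inner declaration is in scope -> 51
Result: 51

51


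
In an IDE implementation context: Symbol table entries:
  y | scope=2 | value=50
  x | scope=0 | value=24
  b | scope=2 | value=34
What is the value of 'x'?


Searching symbol table for 'x':
  y | scope=2 | value=50
  x | scope=0 | value=24 <- MATCH
  b | scope=2 | value=34
Found 'x' at scope 0 with value 24

24


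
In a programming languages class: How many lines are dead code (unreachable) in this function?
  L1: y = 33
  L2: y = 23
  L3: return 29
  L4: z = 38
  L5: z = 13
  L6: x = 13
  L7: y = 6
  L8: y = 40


Analyzing control flow:
  L1: reachable (before return)
  L2: reachable (before return)
  L3: reachable (return statement)
  L4: DEAD (after return at L3)
  L5: DEAD (after return at L3)
  L6: DEAD (after return at L3)
  L7: DEAD (after return at L3)
  L8: DEAD (after return at L3)
Return at L3, total lines = 8
Dead lines: L4 through L8
Count: 5

5


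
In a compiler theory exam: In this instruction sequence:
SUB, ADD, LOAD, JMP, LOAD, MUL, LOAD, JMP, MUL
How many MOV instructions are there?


Scanning instruction sequence for MOV:
  Position 1: SUB
  Position 2: ADD
  Position 3: LOAD
  Position 4: JMP
  Position 5: LOAD
  Position 6: MUL
  Position 7: LOAD
  Position 8: JMP
  Position 9: MUL
Matches at positions: []
Total MOV count: 0

0


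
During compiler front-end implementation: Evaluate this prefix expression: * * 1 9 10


Parsing prefix expression: * * 1 9 10
Step 1: Innermost operation '* 1 9'
  1 * 9 = 9
Step 2: Outer operation '* [9] 10'
  9 * 10 = 90

90


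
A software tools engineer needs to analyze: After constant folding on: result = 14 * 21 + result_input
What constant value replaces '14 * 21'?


Identifying constant sub-expression:
  Original: result = 14 * 21 + result_input
  14 and 21 are both compile-time constants
  Evaluating: 14 * 21 = 294
  After folding: result = 294 + result_input

294


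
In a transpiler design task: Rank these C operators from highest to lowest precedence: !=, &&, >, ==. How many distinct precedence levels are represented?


Looking up precedence for each operator:
  != -> precedence 3
  && -> precedence 2
  > -> precedence 4
  == -> precedence 3
Sorted highest to lowest: >, !=, ==, &&
Distinct precedence values: [4, 3, 2]
Number of distinct levels: 3

3


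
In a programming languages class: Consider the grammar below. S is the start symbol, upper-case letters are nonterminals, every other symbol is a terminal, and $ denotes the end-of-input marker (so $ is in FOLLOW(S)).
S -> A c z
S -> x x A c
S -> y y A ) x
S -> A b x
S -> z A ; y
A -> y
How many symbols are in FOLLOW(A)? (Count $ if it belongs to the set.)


S is the start symbol and does not occur in any rule body, so FOLLOW(S) = {$}.
Examining every occurrence of A in a rule body:
  S -> A c z : A is followed by terminal 'c' -> add 'c'
  S -> x x A c : A is followed by terminal 'c' -> add 'c' (already in the set)
  S -> y y A ) x : A is followed by terminal ')' -> add ')'
  S -> A b x : A is followed by terminal 'b' -> add 'b'
  S -> z A ; y : A is followed by terminal ';' -> add ';'
  A -> y : A does not occur in the body -> contributes nothing
FOLLOW(A) = {), ;, b, c}
Count: 4

4
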